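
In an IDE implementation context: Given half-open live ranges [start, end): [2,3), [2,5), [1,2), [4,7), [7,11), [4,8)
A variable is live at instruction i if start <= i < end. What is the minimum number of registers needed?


Live ranges:
  Var0: [2, 3)
  Var1: [2, 5)
  Var2: [1, 2)
  Var3: [4, 7)
  Var4: [7, 11)
  Var5: [4, 8)
Sweep-line events (position, delta, active):
  pos=1 start -> active=1
  pos=2 end -> active=0
  pos=2 start -> active=1
  pos=2 start -> active=2
  pos=3 end -> active=1
  pos=4 start -> active=2
  pos=4 start -> active=3
  pos=5 end -> active=2
  pos=7 end -> active=1
  pos=7 start -> active=2
  pos=8 end -> active=1
  pos=11 end -> active=0
Maximum simultaneous active: 3
Minimum registers needed: 3

3


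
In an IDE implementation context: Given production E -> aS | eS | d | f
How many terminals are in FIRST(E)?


Production: E -> aS | eS | d | f
Examining each alternative for leading terminals:
  E -> aS : first terminal = 'a'
  E -> eS : first terminal = 'e'
  E -> d : first terminal = 'd'
  E -> f : first terminal = 'f'
FIRST(E) = {a, d, e, f}
Count: 4

4


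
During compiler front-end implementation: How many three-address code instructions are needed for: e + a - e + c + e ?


Expression: e + a - e + c + e
Generating three-address code (respecting * over +/- precedence):
  Instruction 1: t1 = e + a
  Instruction 2: t2 = t1 - e
  Instruction 3: t3 = t2 + c
  Instruction 4: t4 = t3 + e
Total instructions: 4

4


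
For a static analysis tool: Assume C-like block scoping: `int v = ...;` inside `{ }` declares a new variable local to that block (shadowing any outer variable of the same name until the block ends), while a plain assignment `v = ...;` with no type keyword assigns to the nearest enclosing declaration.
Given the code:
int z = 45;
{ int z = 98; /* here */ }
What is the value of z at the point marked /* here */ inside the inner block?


Analyzing scoping rules:
Outer scope: declares z = 45
Inner block: 'int z = 98;' declares a NEW z that shadows the outer one
Inside the block the inner declaration is in scope -> 98
Result: 98

98


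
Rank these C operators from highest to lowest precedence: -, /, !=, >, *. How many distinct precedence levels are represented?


Looking up precedence for each operator:
  - -> precedence 5
  / -> precedence 6
  != -> precedence 3
  > -> precedence 4
  * -> precedence 6
Sorted highest to lowest: /, *, -, >, !=
Distinct precedence values: [6, 5, 4, 3]
Number of distinct levels: 4

4


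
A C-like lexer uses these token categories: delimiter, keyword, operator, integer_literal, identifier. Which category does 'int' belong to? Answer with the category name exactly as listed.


Token: 'int'
Checking categories:
  identifier: no
  integer_literal: no
  operator: no
  keyword: YES
  delimiter: no
Category: keyword

keyword


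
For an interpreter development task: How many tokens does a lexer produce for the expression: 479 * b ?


Scanning '479 * b'
Token 1: '479' -> integer_literal
Token 2: '*' -> operator
Token 3: 'b' -> identifier
Total tokens: 3

3


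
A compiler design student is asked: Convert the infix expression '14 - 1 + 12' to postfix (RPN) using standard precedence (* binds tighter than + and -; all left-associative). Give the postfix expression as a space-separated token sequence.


Applying the shunting-yard algorithm:
  Operand 14 -> output
  Push '-' onto operator stack -> op-stack: [-]
  Operand 1 -> output
  See '+' (prec 1); top '-' (prec 1) >= it -> pop '-' to output
  Push '+' onto operator stack -> op-stack: [+]
  Operand 12 -> output
  End of input: pop '+' to output
Postfix result: 14 1 - 12 +

14 1 - 12 +


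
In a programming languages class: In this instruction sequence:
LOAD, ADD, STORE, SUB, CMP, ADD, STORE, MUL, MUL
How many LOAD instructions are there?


Scanning instruction sequence for LOAD:
  Position 1: LOAD <- MATCH
  Position 2: ADD
  Position 3: STORE
  Position 4: SUB
  Position 5: CMP
  Position 6: ADD
  Position 7: STORE
  Position 8: MUL
  Position 9: MUL
Matches at positions: [1]
Total LOAD count: 1

1


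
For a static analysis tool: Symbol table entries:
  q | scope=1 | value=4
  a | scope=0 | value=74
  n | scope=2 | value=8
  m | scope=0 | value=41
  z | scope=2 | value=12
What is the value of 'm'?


Searching symbol table for 'm':
  q | scope=1 | value=4
  a | scope=0 | value=74
  n | scope=2 | value=8
  m | scope=0 | value=41 <- MATCH
  z | scope=2 | value=12
Found 'm' at scope 0 with value 41

41


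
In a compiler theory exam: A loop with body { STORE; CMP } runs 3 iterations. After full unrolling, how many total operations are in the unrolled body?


Loop body operations: STORE, CMP (2 ops per iteration)
Unrolling 3 iterations:
  Iteration 1: STORE, CMP (2 ops)
  Iteration 2: STORE, CMP (2 ops)
  Iteration 3: STORE, CMP (2 ops)
Total: 3 iterations * 2 ops/iter = 6 operations

6


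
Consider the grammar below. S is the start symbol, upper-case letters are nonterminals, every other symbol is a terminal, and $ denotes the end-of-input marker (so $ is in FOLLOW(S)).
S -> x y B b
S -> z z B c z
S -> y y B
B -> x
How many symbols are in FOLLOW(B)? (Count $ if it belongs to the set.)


S is the start symbol and does not occur in any rule body, so FOLLOW(S) = {$}.
Examining every occurrence of B in a rule body:
  S -> x y B b : B is followed by terminal 'b' -> add 'b'
  S -> z z B c z : B is followed by terminal 'c' -> add 'c'
  S -> y y B : B is at the right end -> add FOLLOW(S) = {$}
  B -> x : B does not occur in the body -> contributes nothing
FOLLOW(B) = {b, c, $}
Count: 3

3


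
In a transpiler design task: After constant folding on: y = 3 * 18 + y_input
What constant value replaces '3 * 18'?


Identifying constant sub-expression:
  Original: y = 3 * 18 + y_input
  3 and 18 are both compile-time constants
  Evaluating: 3 * 18 = 54
  After folding: y = 54 + y_input

54


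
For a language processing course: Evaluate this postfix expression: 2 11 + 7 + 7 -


Processing tokens left to right:
Push 2, Push 11
Pop 2 and 11, compute 2 + 11 = 13, push 13
Push 7
Pop 13 and 7, compute 13 + 7 = 20, push 20
Push 7
Pop 20 and 7, compute 20 - 7 = 13, push 13
Stack result: 13

13


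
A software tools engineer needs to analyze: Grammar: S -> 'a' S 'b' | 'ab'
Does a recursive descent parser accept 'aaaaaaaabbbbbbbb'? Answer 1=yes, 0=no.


Grammar accepts strings of the form a^n b^n (n >= 1)
Word: 'aaaaaaaabbbbbbbb'
Counting: 8 a's and 8 b's
Check: 8 == 8? Yes
Derivation (S -> aSb applied 7 time(s), then S -> ab): S => aSb => aaSbb => aaaSbbb => aaaaSbbbb => aaaaaSbbbbb => aaaaaaSbbbbbb => aaaaaaaSbbbbbbb => aaaaaaaabbbbbbbb
Accepted

1


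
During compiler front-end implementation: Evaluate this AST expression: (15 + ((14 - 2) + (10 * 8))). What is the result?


Expression: (15 + ((14 - 2) + (10 * 8)))
Evaluating step by step:
  14 - 2 = 12
  10 * 8 = 80
  12 + 80 = 92
  15 + 92 = 107
Result: 107

107


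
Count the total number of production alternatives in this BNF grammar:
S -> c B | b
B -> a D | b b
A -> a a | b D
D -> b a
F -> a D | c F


Counting alternatives per rule:
  S: 2 alternative(s)
  B: 2 alternative(s)
  A: 2 alternative(s)
  D: 1 alternative(s)
  F: 2 alternative(s)
Sum: 2 + 2 + 2 + 1 + 2 = 9

9


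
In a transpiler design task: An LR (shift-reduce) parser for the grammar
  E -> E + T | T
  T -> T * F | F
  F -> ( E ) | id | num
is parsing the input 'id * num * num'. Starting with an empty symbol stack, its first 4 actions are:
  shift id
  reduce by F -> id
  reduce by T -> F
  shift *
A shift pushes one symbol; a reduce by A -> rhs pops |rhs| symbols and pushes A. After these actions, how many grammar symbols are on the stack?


Tracking the symbol stack through each action:
  Action 1: shift 'id' : push -> stack = [id] (size 1)
  Action 2: reduce by F -> id : pop 1, push F -> stack = [F] (size 1)
  Action 3: reduce by T -> F : pop 1, push T -> stack = [T] (size 1)
  Action 4: shift '*' : push -> stack = [T, *] (size 2)
Final stack size: 2

2


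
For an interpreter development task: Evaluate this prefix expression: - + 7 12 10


Parsing prefix expression: - + 7 12 10
Step 1: Innermost operation '+ 7 12'
  7 + 12 = 19
Step 2: Outer operation '- [19] 10'
  19 - 10 = 9

9


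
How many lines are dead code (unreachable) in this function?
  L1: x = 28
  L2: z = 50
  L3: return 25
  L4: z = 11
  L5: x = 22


Analyzing control flow:
  L1: reachable (before return)
  L2: reachable (before return)
  L3: reachable (return statement)
  L4: DEAD (after return at L3)
  L5: DEAD (after return at L3)
Return at L3, total lines = 5
Dead lines: L4 through L5
Count: 2

2


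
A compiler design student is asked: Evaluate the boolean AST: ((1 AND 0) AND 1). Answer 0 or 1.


Step 1: Evaluate inner node
  1 AND 0 = 0
Step 2: Evaluate root node
  0 AND 1 = 0

0


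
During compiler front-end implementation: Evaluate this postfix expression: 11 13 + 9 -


Processing tokens left to right:
Push 11, Push 13
Pop 11 and 13, compute 11 + 13 = 24, push 24
Push 9
Pop 24 and 9, compute 24 - 9 = 15, push 15
Stack result: 15

15


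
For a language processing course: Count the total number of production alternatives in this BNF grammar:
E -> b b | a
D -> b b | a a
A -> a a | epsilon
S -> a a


Counting alternatives per rule:
  E: 2 alternative(s)
  D: 2 alternative(s)
  A: 2 alternative(s)
  S: 1 alternative(s)
Sum: 2 + 2 + 2 + 1 = 7

7


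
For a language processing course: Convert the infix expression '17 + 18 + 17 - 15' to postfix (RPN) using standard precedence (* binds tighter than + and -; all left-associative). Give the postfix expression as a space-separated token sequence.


Applying the shunting-yard algorithm:
  Operand 17 -> output
  Push '+' onto operator stack -> op-stack: [+]
  Operand 18 -> output
  See '+' (prec 1); top '+' (prec 1) >= it -> pop '+' to output
  Push '+' onto operator stack -> op-stack: [+]
  Operand 17 -> output
  See '-' (prec 1); top '+' (prec 1) >= it -> pop '+' to output
  Push '-' onto operator stack -> op-stack: [-]
  Operand 15 -> output
  End of input: pop '-' to output
Postfix result: 17 18 + 17 + 15 -

17 18 + 17 + 15 -


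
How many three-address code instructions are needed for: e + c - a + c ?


Expression: e + c - a + c
Generating three-address code (respecting * over +/- precedence):
  Instruction 1: t1 = e + c
  Instruction 2: t2 = t1 - a
  Instruction 3: t3 = t2 + c
Total instructions: 3

3


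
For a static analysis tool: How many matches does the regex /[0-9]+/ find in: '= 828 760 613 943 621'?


Pattern: /[0-9]+/ (int literals)
Input: '= 828 760 613 943 621'
Scanning for matches:
  Match 1: '828'
  Match 2: '760'
  Match 3: '613'
  Match 4: '943'
  Match 5: '621'
Total matches: 5

5


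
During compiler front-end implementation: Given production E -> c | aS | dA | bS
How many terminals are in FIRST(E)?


Production: E -> c | aS | dA | bS
Examining each alternative for leading terminals:
  E -> c : first terminal = 'c'
  E -> aS : first terminal = 'a'
  E -> dA : first terminal = 'd'
  E -> bS : first terminal = 'b'
FIRST(E) = {a, b, c, d}
Count: 4

4


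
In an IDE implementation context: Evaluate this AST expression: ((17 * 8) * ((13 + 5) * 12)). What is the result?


Expression: ((17 * 8) * ((13 + 5) * 12))
Evaluating step by step:
  17 * 8 = 136
  13 + 5 = 18
  18 * 12 = 216
  136 * 216 = 29376
Result: 29376

29376


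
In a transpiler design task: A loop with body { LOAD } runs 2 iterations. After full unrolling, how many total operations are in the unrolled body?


Loop body operations: LOAD (1 op per iteration)
Unrolling 2 iterations:
  Iteration 1: LOAD (1 ops)
  Iteration 2: LOAD (1 ops)
Total: 2 iterations * 1 ops/iter = 2 operations

2


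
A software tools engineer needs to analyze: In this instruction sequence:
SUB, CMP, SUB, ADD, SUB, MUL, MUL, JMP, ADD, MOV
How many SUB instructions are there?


Scanning instruction sequence for SUB:
  Position 1: SUB <- MATCH
  Position 2: CMP
  Position 3: SUB <- MATCH
  Position 4: ADD
  Position 5: SUB <- MATCH
  Position 6: MUL
  Position 7: MUL
  Position 8: JMP
  Position 9: ADD
  Position 10: MOV
Matches at positions: [1, 3, 5]
Total SUB count: 3

3


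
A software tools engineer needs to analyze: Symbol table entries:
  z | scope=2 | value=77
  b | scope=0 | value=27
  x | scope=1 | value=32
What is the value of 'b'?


Searching symbol table for 'b':
  z | scope=2 | value=77
  b | scope=0 | value=27 <- MATCH
  x | scope=1 | value=32
Found 'b' at scope 0 with value 27

27


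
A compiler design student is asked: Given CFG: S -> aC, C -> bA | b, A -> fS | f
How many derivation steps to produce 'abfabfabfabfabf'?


Grammar: S -> aC, C -> bA | b, A -> fS | f
Deriving 'abfabfabfabfabf':
Step 1: S -> aC => aC
Step 2: C -> bA => abA
Step 3: A -> fS => abfS
Step 4: S -> aC => abfaC
Step 5: C -> bA => abfabA
Step 6: A -> fS => abfabfS
Step 7: S -> aC => abfabfaC
Step 8: C -> bA => abfabfabA
Step 9: A -> fS => abfabfabfS
Step 10: S -> aC => abfabfabfaC
Step 11: C -> bA => abfabfabfabA
Step 12: A -> fS => abfabfabfabfS
Step 13: S -> aC => abfabfabfabfaC
Step 14: C -> bA => abfabfabfabfabA
Step 15: A -> f => abfabfabfabfabf
Total derivation steps: 15

15


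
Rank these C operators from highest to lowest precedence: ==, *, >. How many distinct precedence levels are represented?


Looking up precedence for each operator:
  == -> precedence 3
  * -> precedence 6
  > -> precedence 4
Sorted highest to lowest: *, >, ==
Distinct precedence values: [6, 4, 3]
Number of distinct levels: 3

3


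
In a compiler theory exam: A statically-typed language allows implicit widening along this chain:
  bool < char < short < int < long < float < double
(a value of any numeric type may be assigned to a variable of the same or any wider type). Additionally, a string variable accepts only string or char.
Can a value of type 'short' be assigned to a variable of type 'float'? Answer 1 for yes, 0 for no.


Target variable type: float
Source value type: short
Numeric ranks: short=2, float=5
Widening allowed iff rank(source) <= rank(target): 2 <= 5? Yes
Result: 1

1


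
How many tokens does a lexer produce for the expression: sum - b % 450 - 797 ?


Scanning 'sum - b % 450 - 797'
Token 1: 'sum' -> identifier
Token 2: '-' -> operator
Token 3: 'b' -> identifier
Token 4: '%' -> operator
Token 5: '450' -> integer_literal
Token 6: '-' -> operator
Token 7: '797' -> integer_literal
Total tokens: 7

7


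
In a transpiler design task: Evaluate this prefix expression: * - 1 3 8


Parsing prefix expression: * - 1 3 8
Step 1: Innermost operation '- 1 3'
  1 - 3 = -2
Step 2: Outer operation '* [-2] 8'
  -2 * 8 = -16

-16


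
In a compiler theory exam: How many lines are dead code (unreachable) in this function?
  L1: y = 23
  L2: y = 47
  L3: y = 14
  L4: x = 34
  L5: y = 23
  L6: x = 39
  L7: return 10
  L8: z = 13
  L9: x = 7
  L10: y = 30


Analyzing control flow:
  L1: reachable (before return)
  L2: reachable (before return)
  L3: reachable (before return)
  L4: reachable (before return)
  L5: reachable (before return)
  L6: reachable (before return)
  L7: reachable (return statement)
  L8: DEAD (after return at L7)
  L9: DEAD (after return at L7)
  L10: DEAD (after return at L7)
Return at L7, total lines = 10
Dead lines: L8 through L10
Count: 3

3


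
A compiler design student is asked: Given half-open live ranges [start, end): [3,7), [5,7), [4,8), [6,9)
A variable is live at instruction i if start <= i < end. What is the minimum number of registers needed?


Live ranges:
  Var0: [3, 7)
  Var1: [5, 7)
  Var2: [4, 8)
  Var3: [6, 9)
Sweep-line events (position, delta, active):
  pos=3 start -> active=1
  pos=4 start -> active=2
  pos=5 start -> active=3
  pos=6 start -> active=4
  pos=7 end -> active=3
  pos=7 end -> active=2
  pos=8 end -> active=1
  pos=9 end -> active=0
Maximum simultaneous active: 4
Minimum registers needed: 4

4


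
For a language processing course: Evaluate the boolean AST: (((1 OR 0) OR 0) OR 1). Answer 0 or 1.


Step 1: Evaluate inner node
  1 OR 0 = 1
Step 2: Evaluate next node
  1 OR 0 = 1
Step 3: Evaluate root node
  1 OR 1 = 1

1


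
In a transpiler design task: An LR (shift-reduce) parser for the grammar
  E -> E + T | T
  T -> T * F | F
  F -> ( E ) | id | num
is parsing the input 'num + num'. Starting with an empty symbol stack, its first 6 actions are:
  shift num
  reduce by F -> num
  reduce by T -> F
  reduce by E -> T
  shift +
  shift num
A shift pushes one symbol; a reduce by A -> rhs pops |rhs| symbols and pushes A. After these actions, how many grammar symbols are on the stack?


Tracking the symbol stack through each action:
  Action 1: shift 'num' : push -> stack = [num] (size 1)
  Action 2: reduce by F -> num : pop 1, push F -> stack = [F] (size 1)
  Action 3: reduce by T -> F : pop 1, push T -> stack = [T] (size 1)
  Action 4: reduce by E -> T : pop 1, push E -> stack = [E] (size 1)
  Action 5: shift '+' : push -> stack = [E, +] (size 2)
  Action 6: shift 'num' : push -> stack = [E, +, num] (size 3)
Final stack size: 3

3


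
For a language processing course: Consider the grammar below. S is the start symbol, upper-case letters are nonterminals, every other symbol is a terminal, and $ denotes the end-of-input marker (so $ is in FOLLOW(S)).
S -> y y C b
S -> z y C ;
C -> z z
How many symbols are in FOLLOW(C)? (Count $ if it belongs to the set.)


S is the start symbol and does not occur in any rule body, so FOLLOW(S) = {$}.
Examining every occurrence of C in a rule body:
  S -> y y C b : C is followed by terminal 'b' -> add 'b'
  S -> z y C ; : C is followed by terminal ';' -> add ';'
  C -> z z : C does not occur in the body -> contributes nothing
FOLLOW(C) = {;, b}
Count: 2

2


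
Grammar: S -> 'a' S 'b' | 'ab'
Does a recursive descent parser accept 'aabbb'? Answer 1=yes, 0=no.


Grammar accepts strings of the form a^n b^n (n >= 1)
Word: 'aabbb'
Counting: 2 a's and 3 b's
Check: 2 == 3? No
Mismatch: a-count != b-count
Rejected

0


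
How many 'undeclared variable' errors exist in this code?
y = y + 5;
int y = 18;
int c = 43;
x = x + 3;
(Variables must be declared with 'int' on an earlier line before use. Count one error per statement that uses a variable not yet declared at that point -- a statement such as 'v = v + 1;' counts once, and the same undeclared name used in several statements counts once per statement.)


Scanning code line by line:
  Line 1: use 'y' -> ERROR (undeclared)
  Line 2: declare 'y' -> declared = ['y']
  Line 3: declare 'c' -> declared = ['c', 'y']
  Line 4: use 'x' -> ERROR (undeclared)
Total undeclared variable errors: 2

2


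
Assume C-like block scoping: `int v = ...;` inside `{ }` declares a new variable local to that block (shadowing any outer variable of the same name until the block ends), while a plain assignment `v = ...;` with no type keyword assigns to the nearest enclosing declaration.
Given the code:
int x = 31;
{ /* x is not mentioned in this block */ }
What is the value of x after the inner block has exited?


Analyzing scoping rules:
Outer scope: declares x = 31
Inner block: x is neither redeclared nor assigned -> unchanged
After the block -> 31
Result: 31

31


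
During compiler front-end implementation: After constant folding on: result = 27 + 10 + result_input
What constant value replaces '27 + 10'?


Identifying constant sub-expression:
  Original: result = 27 + 10 + result_input
  27 and 10 are both compile-time constants
  Evaluating: 27 + 10 = 37
  After folding: result = 37 + result_input

37


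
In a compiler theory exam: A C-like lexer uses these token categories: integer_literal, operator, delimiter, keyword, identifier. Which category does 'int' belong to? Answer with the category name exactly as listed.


Token: 'int'
Checking categories:
  identifier: no
  integer_literal: no
  operator: no
  keyword: YES
  delimiter: no
Category: keyword

keyword


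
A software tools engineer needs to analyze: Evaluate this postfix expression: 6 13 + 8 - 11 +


Processing tokens left to right:
Push 6, Push 13
Pop 6 and 13, compute 6 + 13 = 19, push 19
Push 8
Pop 19 and 8, compute 19 - 8 = 11, push 11
Push 11
Pop 11 and 11, compute 11 + 11 = 22, push 22
Stack result: 22

22


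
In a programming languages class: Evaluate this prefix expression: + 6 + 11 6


Parsing prefix expression: + 6 + 11 6
Step 1: Innermost operation '+ 11 6'
  11 + 6 = 17
Step 2: Outer operation '+ 6 [17]'
  6 + 17 = 23

23


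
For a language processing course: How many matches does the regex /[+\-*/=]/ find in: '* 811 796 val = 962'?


Pattern: /[+\-*/=]/ (operators)
Input: '* 811 796 val = 962'
Scanning for matches:
  Match 1: '*'
  Match 2: '='
Total matches: 2

2


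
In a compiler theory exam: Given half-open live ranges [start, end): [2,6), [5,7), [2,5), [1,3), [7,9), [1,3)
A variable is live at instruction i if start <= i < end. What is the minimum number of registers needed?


Live ranges:
  Var0: [2, 6)
  Var1: [5, 7)
  Var2: [2, 5)
  Var3: [1, 3)
  Var4: [7, 9)
  Var5: [1, 3)
Sweep-line events (position, delta, active):
  pos=1 start -> active=1
  pos=1 start -> active=2
  pos=2 start -> active=3
  pos=2 start -> active=4
  pos=3 end -> active=3
  pos=3 end -> active=2
  pos=5 end -> active=1
  pos=5 start -> active=2
  pos=6 end -> active=1
  pos=7 end -> active=0
  pos=7 start -> active=1
  pos=9 end -> active=0
Maximum simultaneous active: 4
Minimum registers needed: 4

4


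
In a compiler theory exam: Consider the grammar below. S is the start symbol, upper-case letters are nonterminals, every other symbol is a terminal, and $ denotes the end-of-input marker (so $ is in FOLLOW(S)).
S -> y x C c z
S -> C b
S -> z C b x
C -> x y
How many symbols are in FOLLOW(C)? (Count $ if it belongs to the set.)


S is the start symbol and does not occur in any rule body, so FOLLOW(S) = {$}.
Examining every occurrence of C in a rule body:
  S -> y x C c z : C is followed by terminal 'c' -> add 'c'
  S -> C b : C is followed by terminal 'b' -> add 'b'
  S -> z C b x : C is followed by terminal 'b' -> add 'b' (already in the set)
  C -> x y : C does not occur in the body -> contributes nothing
FOLLOW(C) = {b, c}
Count: 2

2


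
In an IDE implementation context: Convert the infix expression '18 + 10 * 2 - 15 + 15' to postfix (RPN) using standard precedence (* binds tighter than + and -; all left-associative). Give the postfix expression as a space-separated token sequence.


Applying the shunting-yard algorithm:
  Operand 18 -> output
  Push '+' onto operator stack -> op-stack: [+]
  Operand 10 -> output
  Push '*' onto operator stack -> op-stack: [+, *]
  Operand 2 -> output
  See '-' (prec 1); top '*' (prec 2) >= it -> pop '*' to output
  See '-' (prec 1); top '+' (prec 1) >= it -> pop '+' to output
  Push '-' onto operator stack -> op-stack: [-]
  Operand 15 -> output
  See '+' (prec 1); top '-' (prec 1) >= it -> pop '-' to output
  Push '+' onto operator stack -> op-stack: [+]
  Operand 15 -> output
  End of input: pop '+' to output
Postfix result: 18 10 2 * + 15 - 15 +

18 10 2 * + 15 - 15 +


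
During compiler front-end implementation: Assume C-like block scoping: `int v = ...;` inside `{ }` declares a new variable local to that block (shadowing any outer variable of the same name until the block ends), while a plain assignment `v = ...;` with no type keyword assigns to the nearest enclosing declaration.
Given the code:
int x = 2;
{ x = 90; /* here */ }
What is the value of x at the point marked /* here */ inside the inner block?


Analyzing scoping rules:
Outer scope: declares x = 2
Inner block: 'x = 90;' has no type keyword, so it is an assignment to the outer x (no shadowing)
Inside the block, after the assignment -> 90
Result: 90

90


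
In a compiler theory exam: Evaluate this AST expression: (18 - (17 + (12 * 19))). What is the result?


Expression: (18 - (17 + (12 * 19)))
Evaluating step by step:
  12 * 19 = 228
  17 + 228 = 245
  18 - 245 = -227
Result: -227

-227


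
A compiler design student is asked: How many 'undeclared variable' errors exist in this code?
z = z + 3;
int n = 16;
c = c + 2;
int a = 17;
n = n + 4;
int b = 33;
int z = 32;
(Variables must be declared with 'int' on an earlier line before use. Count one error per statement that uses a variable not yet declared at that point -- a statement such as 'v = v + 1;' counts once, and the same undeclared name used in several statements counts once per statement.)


Scanning code line by line:
  Line 1: use 'z' -> ERROR (undeclared)
  Line 2: declare 'n' -> declared = ['n']
  Line 3: use 'c' -> ERROR (undeclared)
  Line 4: declare 'a' -> declared = ['a', 'n']
  Line 5: use 'n' -> OK (declared)
  Line 6: declare 'b' -> declared = ['a', 'b', 'n']
  Line 7: declare 'z' -> declared = ['a', 'b', 'n', 'z']
Total undeclared variable errors: 2

2


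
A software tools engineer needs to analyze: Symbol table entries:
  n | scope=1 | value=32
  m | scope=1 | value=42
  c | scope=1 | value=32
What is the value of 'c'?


Searching symbol table for 'c':
  n | scope=1 | value=32
  m | scope=1 | value=42
  c | scope=1 | value=32 <- MATCH
Found 'c' at scope 1 with value 32

32


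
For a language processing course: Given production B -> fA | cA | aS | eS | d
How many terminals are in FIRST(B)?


Production: B -> fA | cA | aS | eS | d
Examining each alternative for leading terminals:
  B -> fA : first terminal = 'f'
  B -> cA : first terminal = 'c'
  B -> aS : first terminal = 'a'
  B -> eS : first terminal = 'e'
  B -> d : first terminal = 'd'
FIRST(B) = {a, c, d, e, f}
Count: 5

5


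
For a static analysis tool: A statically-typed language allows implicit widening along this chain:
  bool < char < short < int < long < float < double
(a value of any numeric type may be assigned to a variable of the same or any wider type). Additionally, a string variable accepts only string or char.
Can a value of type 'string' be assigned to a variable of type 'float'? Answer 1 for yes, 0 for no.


Target variable type: float
Source value type: string
Rule: string cannot widen to any numeric type
Result: 0

0


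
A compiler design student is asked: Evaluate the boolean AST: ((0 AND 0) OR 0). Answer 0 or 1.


Step 1: Evaluate inner node
  0 AND 0 = 0
Step 2: Evaluate root node
  0 OR 0 = 0

0


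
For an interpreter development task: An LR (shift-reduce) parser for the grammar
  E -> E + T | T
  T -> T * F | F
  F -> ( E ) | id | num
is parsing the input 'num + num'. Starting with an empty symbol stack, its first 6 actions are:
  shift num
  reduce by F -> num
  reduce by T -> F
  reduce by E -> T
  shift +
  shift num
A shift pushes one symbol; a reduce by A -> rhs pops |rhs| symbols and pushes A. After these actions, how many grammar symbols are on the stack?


Tracking the symbol stack through each action:
  Action 1: shift 'num' : push -> stack = [num] (size 1)
  Action 2: reduce by F -> num : pop 1, push F -> stack = [F] (size 1)
  Action 3: reduce by T -> F : pop 1, push T -> stack = [T] (size 1)
  Action 4: reduce by E -> T : pop 1, push E -> stack = [E] (size 1)
  Action 5: shift '+' : push -> stack = [E, +] (size 2)
  Action 6: shift 'num' : push -> stack = [E, +, num] (size 3)
Final stack size: 3

3


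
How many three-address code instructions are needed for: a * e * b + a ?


Expression: a * e * b + a
Generating three-address code (respecting * over +/- precedence):
  Instruction 1: t1 = a * e
  Instruction 2: t2 = t1 * b
  Instruction 3: t3 = t2 + a
Total instructions: 3

3


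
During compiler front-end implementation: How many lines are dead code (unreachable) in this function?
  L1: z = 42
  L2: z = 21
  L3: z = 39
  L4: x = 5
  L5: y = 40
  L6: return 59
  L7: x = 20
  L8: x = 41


Analyzing control flow:
  L1: reachable (before return)
  L2: reachable (before return)
  L3: reachable (before return)
  L4: reachable (before return)
  L5: reachable (before return)
  L6: reachable (return statement)
  L7: DEAD (after return at L6)
  L8: DEAD (after return at L6)
Return at L6, total lines = 8
Dead lines: L7 through L8
Count: 2

2


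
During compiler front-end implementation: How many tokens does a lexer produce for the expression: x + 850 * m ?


Scanning 'x + 850 * m'
Token 1: 'x' -> identifier
Token 2: '+' -> operator
Token 3: '850' -> integer_literal
Token 4: '*' -> operator
Token 5: 'm' -> identifier
Total tokens: 5

5


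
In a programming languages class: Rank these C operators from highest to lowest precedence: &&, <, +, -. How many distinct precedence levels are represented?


Looking up precedence for each operator:
  && -> precedence 2
  < -> precedence 4
  + -> precedence 5
  - -> precedence 5
Sorted highest to lowest: +, -, <, &&
Distinct precedence values: [5, 4, 2]
Number of distinct levels: 3

3


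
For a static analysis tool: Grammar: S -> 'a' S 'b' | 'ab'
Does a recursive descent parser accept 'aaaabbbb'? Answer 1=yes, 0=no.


Grammar accepts strings of the form a^n b^n (n >= 1)
Word: 'aaaabbbb'
Counting: 4 a's and 4 b's
Check: 4 == 4? Yes
Derivation (S -> aSb applied 3 time(s), then S -> ab): S => aSb => aaSbb => aaaSbbb => aaaabbbb
Accepted

1


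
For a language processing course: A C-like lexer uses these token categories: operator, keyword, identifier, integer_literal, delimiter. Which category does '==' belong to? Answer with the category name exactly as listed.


Token: '=='
Checking categories:
  identifier: no
  integer_literal: no
  operator: YES
  keyword: no
  delimiter: no
Category: operator

operator


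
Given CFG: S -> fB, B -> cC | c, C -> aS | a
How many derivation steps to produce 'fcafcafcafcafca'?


Grammar: S -> fB, B -> cC | c, C -> aS | a
Deriving 'fcafcafcafcafca':
Step 1: S -> fB => fB
Step 2: B -> cC => fcC
Step 3: C -> aS => fcaS
Step 4: S -> fB => fcafB
Step 5: B -> cC => fcafcC
Step 6: C -> aS => fcafcaS
Step 7: S -> fB => fcafcafB
Step 8: B -> cC => fcafcafcC
Step 9: C -> aS => fcafcafcaS
Step 10: S -> fB => fcafcafcafB
Step 11: B -> cC => fcafcafcafcC
Step 12: C -> aS => fcafcafcafcaS
Step 13: S -> fB => fcafcafcafcafB
Step 14: B -> cC => fcafcafcafcafcC
Step 15: C -> a => fcafcafcafcafca
Total derivation steps: 15

15


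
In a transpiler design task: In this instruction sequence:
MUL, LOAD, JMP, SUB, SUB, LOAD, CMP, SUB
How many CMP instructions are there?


Scanning instruction sequence for CMP:
  Position 1: MUL
  Position 2: LOAD
  Position 3: JMP
  Position 4: SUB
  Position 5: SUB
  Position 6: LOAD
  Position 7: CMP <- MATCH
  Position 8: SUB
Matches at positions: [7]
Total CMP count: 1

1


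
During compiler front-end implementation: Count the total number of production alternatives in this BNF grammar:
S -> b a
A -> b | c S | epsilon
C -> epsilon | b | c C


Counting alternatives per rule:
  S: 1 alternative(s)
  A: 3 alternative(s)
  C: 3 alternative(s)
Sum: 1 + 3 + 3 = 7

7


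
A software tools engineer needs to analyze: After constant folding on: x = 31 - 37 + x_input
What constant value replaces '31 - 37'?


Identifying constant sub-expression:
  Original: x = 31 - 37 + x_input
  31 and 37 are both compile-time constants
  Evaluating: 31 - 37 = -6
  After folding: x = -6 + x_input

-6


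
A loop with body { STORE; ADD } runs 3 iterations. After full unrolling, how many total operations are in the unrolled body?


Loop body operations: STORE, ADD (2 ops per iteration)
Unrolling 3 iterations:
  Iteration 1: STORE, ADD (2 ops)
  Iteration 2: STORE, ADD (2 ops)
  Iteration 3: STORE, ADD (2 ops)
Total: 3 iterations * 2 ops/iter = 6 operations

6


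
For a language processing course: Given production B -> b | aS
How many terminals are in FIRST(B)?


Production: B -> b | aS
Examining each alternative for leading terminals:
  B -> b : first terminal = 'b'
  B -> aS : first terminal = 'a'
FIRST(B) = {a, b}
Count: 2

2


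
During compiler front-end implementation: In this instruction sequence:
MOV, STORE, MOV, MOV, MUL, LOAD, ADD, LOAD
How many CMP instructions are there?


Scanning instruction sequence for CMP:
  Position 1: MOV
  Position 2: STORE
  Position 3: MOV
  Position 4: MOV
  Position 5: MUL
  Position 6: LOAD
  Position 7: ADD
  Position 8: LOAD
Matches at positions: []
Total CMP count: 0

0


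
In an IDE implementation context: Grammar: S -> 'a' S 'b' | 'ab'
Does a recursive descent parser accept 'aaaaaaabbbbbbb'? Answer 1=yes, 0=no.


Grammar accepts strings of the form a^n b^n (n >= 1)
Word: 'aaaaaaabbbbbbb'
Counting: 7 a's and 7 b's
Check: 7 == 7? Yes
Derivation (S -> aSb applied 6 time(s), then S -> ab): S => aSb => aaSbb => aaaSbbb => aaaaSbbbb => aaaaaSbbbbb => aaaaaaSbbbbbb => aaaaaaabbbbbbb
Accepted

1


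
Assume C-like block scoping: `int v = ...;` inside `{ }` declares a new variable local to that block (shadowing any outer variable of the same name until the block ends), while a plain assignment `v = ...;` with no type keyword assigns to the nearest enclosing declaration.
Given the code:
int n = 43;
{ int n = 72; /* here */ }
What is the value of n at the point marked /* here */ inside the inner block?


Analyzing scoping rules:
Outer scope: declares n = 43
Inner block: 'int n = 72;' declares a NEW n that shadows the outer one
Inside the block the inner declaration is in scope -> 72
Result: 72

72


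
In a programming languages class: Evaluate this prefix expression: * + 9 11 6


Parsing prefix expression: * + 9 11 6
Step 1: Innermost operation '+ 9 11'
  9 + 11 = 20
Step 2: Outer operation '* [20] 6'
  20 * 6 = 120

120


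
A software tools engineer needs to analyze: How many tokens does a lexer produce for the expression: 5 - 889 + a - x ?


Scanning '5 - 889 + a - x'
Token 1: '5' -> integer_literal
Token 2: '-' -> operator
Token 3: '889' -> integer_literal
Token 4: '+' -> operator
Token 5: 'a' -> identifier
Token 6: '-' -> operator
Token 7: 'x' -> identifier
Total tokens: 7

7


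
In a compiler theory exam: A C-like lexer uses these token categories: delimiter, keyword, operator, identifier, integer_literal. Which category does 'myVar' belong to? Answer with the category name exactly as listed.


Token: 'myVar'
Checking categories:
  identifier: YES
  integer_literal: no
  operator: no
  keyword: no
  delimiter: no
Category: identifier

identifier


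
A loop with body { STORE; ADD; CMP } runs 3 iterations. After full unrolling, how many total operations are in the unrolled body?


Loop body operations: STORE, ADD, CMP (3 ops per iteration)
Unrolling 3 iterations:
  Iteration 1: STORE, ADD, CMP (3 ops)
  Iteration 2: STORE, ADD, CMP (3 ops)
  Iteration 3: STORE, ADD, CMP (3 ops)
Total: 3 iterations * 3 ops/iter = 9 operations

9


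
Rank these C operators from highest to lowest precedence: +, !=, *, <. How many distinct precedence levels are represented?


Looking up precedence for each operator:
  + -> precedence 5
  != -> precedence 3
  * -> precedence 6
  < -> precedence 4
Sorted highest to lowest: *, +, <, !=
Distinct precedence values: [6, 5, 4, 3]
Number of distinct levels: 4

4


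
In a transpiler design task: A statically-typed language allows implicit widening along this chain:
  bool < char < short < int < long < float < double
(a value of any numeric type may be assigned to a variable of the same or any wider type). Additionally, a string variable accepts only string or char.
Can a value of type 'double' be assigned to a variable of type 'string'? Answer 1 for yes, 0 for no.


Target variable type: string
Source value type: double
Rule: string accepts only {string, char}
  source 'double' in {string, char}? No
Result: 0

0


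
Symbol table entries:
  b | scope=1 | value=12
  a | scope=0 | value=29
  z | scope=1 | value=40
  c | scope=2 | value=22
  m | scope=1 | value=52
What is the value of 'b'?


Searching symbol table for 'b':
  b | scope=1 | value=12 <- MATCH
  a | scope=0 | value=29
  z | scope=1 | value=40
  c | scope=2 | value=22
  m | scope=1 | value=52
Found 'b' at scope 1 with value 12

12


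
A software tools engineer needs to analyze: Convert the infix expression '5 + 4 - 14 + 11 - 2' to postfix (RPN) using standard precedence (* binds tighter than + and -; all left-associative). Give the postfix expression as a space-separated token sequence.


Applying the shunting-yard algorithm:
  Operand 5 -> output
  Push '+' onto operator stack -> op-stack: [+]
  Operand 4 -> output
  See '-' (prec 1); top '+' (prec 1) >= it -> pop '+' to output
  Push '-' onto operator stack -> op-stack: [-]
  Operand 14 -> output
  See '+' (prec 1); top '-' (prec 1) >= it -> pop '-' to output
  Push '+' onto operator stack -> op-stack: [+]
  Operand 11 -> output
  See '-' (prec 1); top '+' (prec 1) >= it -> pop '+' to output
  Push '-' onto operator stack -> op-stack: [-]
  Operand 2 -> output
  End of input: pop '-' to output
Postfix result: 5 4 + 14 - 11 + 2 -

5 4 + 14 - 11 + 2 -


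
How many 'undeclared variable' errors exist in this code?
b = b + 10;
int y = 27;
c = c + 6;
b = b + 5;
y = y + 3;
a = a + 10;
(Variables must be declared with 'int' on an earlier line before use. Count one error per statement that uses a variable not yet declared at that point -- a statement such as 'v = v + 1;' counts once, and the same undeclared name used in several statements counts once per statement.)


Scanning code line by line:
  Line 1: use 'b' -> ERROR (undeclared)
  Line 2: declare 'y' -> declared = ['y']
  Line 3: use 'c' -> ERROR (undeclared)
  Line 4: use 'b' -> ERROR (undeclared)
  Line 5: use 'y' -> OK (declared)
  Line 6: use 'a' -> ERROR (undeclared)
Total undeclared variable errors: 4

4


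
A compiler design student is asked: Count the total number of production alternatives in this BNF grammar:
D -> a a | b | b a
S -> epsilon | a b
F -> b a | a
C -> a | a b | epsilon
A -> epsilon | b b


Counting alternatives per rule:
  D: 3 alternative(s)
  S: 2 alternative(s)
  F: 2 alternative(s)
  C: 3 alternative(s)
  A: 2 alternative(s)
Sum: 3 + 2 + 2 + 3 + 2 = 12

12


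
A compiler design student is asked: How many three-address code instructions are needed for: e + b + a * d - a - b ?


Expression: e + b + a * d - a - b
Generating three-address code (respecting * over +/- precedence):
  Instruction 1: t1 = a * d
  Instruction 2: t2 = e + b
  Instruction 3: t3 = t2 + t1
  Instruction 4: t4 = t3 - a
  Instruction 5: t5 = t4 - b
Total instructions: 5

5


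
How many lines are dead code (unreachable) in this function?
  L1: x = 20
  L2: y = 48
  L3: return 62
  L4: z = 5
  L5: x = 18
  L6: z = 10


Analyzing control flow:
  L1: reachable (before return)
  L2: reachable (before return)
  L3: reachable (return statement)
  L4: DEAD (after return at L3)
  L5: DEAD (after return at L3)
  L6: DEAD (after return at L3)
Return at L3, total lines = 6
Dead lines: L4 through L6
Count: 3

3


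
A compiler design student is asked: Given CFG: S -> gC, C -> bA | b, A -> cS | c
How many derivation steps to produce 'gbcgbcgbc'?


Grammar: S -> gC, C -> bA | b, A -> cS | c
Deriving 'gbcgbcgbc':
Step 1: S -> gC => gC
Step 2: C -> bA => gbA
Step 3: A -> cS => gbcS
Step 4: S -> gC => gbcgC
Step 5: C -> bA => gbcgbA
Step 6: A -> cS => gbcgbcS
Step 7: S -> gC => gbcgbcgC
Step 8: C -> bA => gbcgbcgbA
Step 9: A -> c => gbcgbcgbc
Total derivation steps: 9

9


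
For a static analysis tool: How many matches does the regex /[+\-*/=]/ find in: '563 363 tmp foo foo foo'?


Pattern: /[+\-*/=]/ (operators)
Input: '563 363 tmp foo foo foo'
Scanning for matches:
Total matches: 0

0


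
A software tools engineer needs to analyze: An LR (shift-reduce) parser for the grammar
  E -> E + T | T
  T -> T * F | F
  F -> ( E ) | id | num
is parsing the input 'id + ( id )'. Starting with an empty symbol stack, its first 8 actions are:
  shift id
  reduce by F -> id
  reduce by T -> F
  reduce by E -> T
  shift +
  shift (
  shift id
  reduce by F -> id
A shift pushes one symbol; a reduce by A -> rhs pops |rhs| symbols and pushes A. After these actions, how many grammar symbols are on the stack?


Tracking the symbol stack through each action:
  Action 1: shift 'id' : push -> stack = [id] (size 1)
  Action 2: reduce by F -> id : pop 1, push F -> stack = [F] (size 1)
  Action 3: reduce by T -> F : pop 1, push T -> stack = [T] (size 1)
  Action 4: reduce by E -> T : pop 1, push E -> stack = [E] (size 1)
  Action 5: shift '+' : push -> stack = [E, +] (size 2)
  Action 6: shift '(' : push -> stack = [E, +, (] (size 3)
  Action 7: shift 'id' : push -> stack = [E, +, (, id] (size 4)
  Action 8: reduce by F -> id : pop 1, push F -> stack = [E, +, (, F] (size 4)
Final stack size: 4

4
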